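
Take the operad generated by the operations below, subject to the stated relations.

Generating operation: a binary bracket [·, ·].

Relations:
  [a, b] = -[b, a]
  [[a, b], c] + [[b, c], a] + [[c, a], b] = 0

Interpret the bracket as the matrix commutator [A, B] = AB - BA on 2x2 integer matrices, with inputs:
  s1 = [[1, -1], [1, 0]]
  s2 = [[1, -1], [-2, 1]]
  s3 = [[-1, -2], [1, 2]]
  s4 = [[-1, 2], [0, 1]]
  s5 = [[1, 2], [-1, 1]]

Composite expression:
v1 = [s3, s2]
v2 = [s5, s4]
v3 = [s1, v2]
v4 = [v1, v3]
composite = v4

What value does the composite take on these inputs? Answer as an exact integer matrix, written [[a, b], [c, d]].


[[54, 116], [52, -54]]

[s3, s2] = [[5, 3], [-6, -5]]
[s5, s4] = [[2, 4], [2, -2]]
[s1, [s5, s4]] = [[-6, 8], [2, 6]]
[[s3, s2], [s1, [s5, s4]]] = [[54, 116], [52, -54]]


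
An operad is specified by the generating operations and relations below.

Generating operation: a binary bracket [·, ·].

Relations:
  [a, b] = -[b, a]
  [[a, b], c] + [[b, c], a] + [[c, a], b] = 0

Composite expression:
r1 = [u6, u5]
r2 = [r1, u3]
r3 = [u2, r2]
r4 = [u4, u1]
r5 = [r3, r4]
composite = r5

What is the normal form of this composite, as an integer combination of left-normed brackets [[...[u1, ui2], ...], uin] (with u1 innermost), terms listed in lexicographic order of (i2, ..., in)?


[[[[[u1, u4], u2], u3], u5], u6] - [[[[[u1, u4], u2], u3], u6], u5] - [[[[[u1, u4], u2], u5], u6], u3] + [[[[[u1, u4], u2], u6], u5], u3] - [[[[[u1, u4], u3], u5], u6], u2] + [[[[[u1, u4], u3], u6], u5], u2] + [[[[[u1, u4], u5], u6], u3], u2] - [[[[[u1, u4], u6], u5], u3], u2]

Left-normed coefficients sit on the u1-initial expansion words.
Composite bracket: [[u2, [[u6, u5], u3]], [u4, u1]]
Expanding via [a, b] = ab - ba: 32 signed words (2^5 = 32).
Keep just the words that open with u1:
  from u1u4u2u3u5u6, sign +1: term +[[[[[u1, u4], u2], u3], u5], u6]
  from u1u4u2u3u6u5, sign -1: term -[[[[[u1, u4], u2], u3], u6], u5]
  from u1u4u2u5u6u3, sign -1: term -[[[[[u1, u4], u2], u5], u6], u3]
  from u1u4u2u6u5u3, sign +1: term +[[[[[u1, u4], u2], u6], u5], u3]
  from u1u4u3u5u6u2, sign -1: term -[[[[[u1, u4], u3], u5], u6], u2]
  from u1u4u3u6u5u2, sign +1: term +[[[[[u1, u4], u3], u6], u5], u2]
  from u1u4u5u6u3u2, sign +1: term +[[[[[u1, u4], u5], u6], u3], u2]
  from u1u4u6u5u3u2, sign -1: term -[[[[[u1, u4], u6], u5], u3], u2]


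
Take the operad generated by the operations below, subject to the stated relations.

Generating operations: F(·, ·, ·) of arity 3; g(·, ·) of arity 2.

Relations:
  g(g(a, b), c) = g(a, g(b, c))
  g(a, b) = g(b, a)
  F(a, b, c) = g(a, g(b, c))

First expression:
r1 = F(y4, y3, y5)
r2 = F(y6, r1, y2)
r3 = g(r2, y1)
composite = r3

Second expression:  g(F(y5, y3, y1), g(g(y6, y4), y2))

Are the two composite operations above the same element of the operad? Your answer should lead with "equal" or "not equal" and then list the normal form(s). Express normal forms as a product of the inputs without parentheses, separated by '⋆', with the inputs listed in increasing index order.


equal: each reduces to y1 ⋆ y2 ⋆ y3 ⋆ y4 ⋆ y5 ⋆ y6

The first expression, normalized: y1 ⋆ y2 ⋆ y3 ⋆ y4 ⋆ y5 ⋆ y6
The second expression, normalized: y1 ⋆ y2 ⋆ y3 ⋆ y4 ⋆ y5 ⋆ y6
The forms coincide; equal.


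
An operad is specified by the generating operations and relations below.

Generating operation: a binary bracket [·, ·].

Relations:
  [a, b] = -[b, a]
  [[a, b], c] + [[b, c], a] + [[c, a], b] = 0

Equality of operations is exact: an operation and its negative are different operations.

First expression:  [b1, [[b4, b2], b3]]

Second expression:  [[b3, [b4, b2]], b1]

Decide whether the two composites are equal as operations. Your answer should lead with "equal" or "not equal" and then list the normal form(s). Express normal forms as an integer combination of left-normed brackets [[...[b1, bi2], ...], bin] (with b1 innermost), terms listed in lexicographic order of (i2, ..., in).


equal: each reduces to -[[[b1, b2], b4], b3] + [[[b1, b3], b2], b4] - [[[b1, b3], b4], b2] + [[[b1, b4], b2], b3]

In normal form, the first expression is -[[[b1, b2], b4], b3] + [[[b1, b3], b2], b4] - [[[b1, b3], b4], b2] + [[[b1, b4], b2], b3]
In normal form, the second expression is -[[[b1, b2], b4], b3] + [[[b1, b3], b2], b4] - [[[b1, b3], b4], b2] + [[[b1, b4], b2], b3]
Both agree, so they are equal.


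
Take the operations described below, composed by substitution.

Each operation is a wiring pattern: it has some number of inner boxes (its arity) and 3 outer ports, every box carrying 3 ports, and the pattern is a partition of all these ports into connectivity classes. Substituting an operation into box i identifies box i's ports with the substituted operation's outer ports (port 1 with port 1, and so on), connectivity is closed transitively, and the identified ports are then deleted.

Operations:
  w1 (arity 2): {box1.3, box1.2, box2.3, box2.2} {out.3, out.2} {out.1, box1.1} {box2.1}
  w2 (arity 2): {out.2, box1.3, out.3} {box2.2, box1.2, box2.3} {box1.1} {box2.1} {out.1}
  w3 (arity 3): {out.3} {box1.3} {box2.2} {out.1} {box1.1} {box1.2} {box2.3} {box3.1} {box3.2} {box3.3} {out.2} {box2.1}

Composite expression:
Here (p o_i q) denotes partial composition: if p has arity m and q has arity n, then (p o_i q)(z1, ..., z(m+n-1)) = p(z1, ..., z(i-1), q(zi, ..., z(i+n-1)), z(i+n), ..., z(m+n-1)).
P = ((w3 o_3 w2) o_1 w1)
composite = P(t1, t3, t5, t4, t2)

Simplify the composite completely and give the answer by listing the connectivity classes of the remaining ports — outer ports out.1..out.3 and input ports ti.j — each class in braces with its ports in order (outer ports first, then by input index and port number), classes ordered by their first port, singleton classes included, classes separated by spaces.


{out.1} {out.2} {out.3} {t1.1} {t1.2, t1.3, t3.2, t3.3} {t2.1} {t2.2, t2.3, t4.2} {t3.1} {t4.1} {t4.3} {t5.1} {t5.2} {t5.3}

Two ports join when wires chain via w3-identified ports.
through w1, on inputs (t1, t3): {out.1, t1.1} {out.2, out.3} {t1.2, t1.3, t3.2, t3.3} {t3.1} (out.j = stage outer ports)
through w2, on inputs (t4, t2): {out.1} {out.2, out.3, t4.3} {t2.1} {t2.2, t2.3, t4.2} {t4.1} (out.j = stage outer ports)
through w3, on inputs (t1, t3, t5, t4, t2): {out.1} {out.2} {out.3} {t1.1} {t1.2, t1.3, t3.2, t3.3} {t2.1} {t2.2, t2.3, t4.2} {t3.1} {t4.1} {t4.3} {t5.1} {t5.2} {t5.3} (out.j = stage outer ports)


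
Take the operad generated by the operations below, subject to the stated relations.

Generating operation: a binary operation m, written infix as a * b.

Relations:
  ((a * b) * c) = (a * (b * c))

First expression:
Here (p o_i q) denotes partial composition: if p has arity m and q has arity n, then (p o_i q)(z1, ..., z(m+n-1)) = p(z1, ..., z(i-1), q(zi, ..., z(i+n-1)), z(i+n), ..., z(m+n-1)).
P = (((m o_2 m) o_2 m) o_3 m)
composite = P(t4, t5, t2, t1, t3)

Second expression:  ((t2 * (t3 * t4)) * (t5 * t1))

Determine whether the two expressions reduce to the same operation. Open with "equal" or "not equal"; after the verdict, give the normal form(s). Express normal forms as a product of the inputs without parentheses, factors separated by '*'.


The first expression reduces to t4 * t5 * t2 * t1 * t3
The second expression reduces to t2 * t3 * t4 * t5 * t1
Different reductions; not equal.

not equal; the first gives t4 * t5 * t2 * t1 * t3 and the second t2 * t3 * t4 * t5 * t1


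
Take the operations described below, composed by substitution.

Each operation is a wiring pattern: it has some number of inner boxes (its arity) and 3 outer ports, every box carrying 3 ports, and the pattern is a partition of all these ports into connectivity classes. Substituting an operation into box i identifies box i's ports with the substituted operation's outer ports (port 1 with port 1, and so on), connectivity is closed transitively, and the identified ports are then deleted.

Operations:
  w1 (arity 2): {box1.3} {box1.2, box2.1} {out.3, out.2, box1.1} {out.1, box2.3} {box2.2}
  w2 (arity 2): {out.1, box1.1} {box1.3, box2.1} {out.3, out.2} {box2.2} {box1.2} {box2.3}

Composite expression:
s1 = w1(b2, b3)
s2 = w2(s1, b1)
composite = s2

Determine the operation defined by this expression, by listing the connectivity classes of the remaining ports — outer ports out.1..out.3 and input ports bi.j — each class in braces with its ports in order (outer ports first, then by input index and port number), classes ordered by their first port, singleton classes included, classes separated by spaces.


After gluing at w2, chains via deleted ports link the b-ports.
after w1, the pattern on (b2, b3) reads {out.1, b3.3} {out.2, out.3, b2.1} {b2.2, b3.1} {b2.3} {b3.2} (out.j = its outer ports)
after w2, the pattern on (b2, b3, b1) reads {out.1, b3.3} {out.2, out.3} {b1.1, b2.1} {b1.2} {b1.3} {b2.2, b3.1} {b2.3} {b3.2} (out.j = its outer ports)

{out.1, b3.3} {out.2, out.3} {b1.1, b2.1} {b1.2} {b1.3} {b2.2, b3.1} {b2.3} {b3.2}


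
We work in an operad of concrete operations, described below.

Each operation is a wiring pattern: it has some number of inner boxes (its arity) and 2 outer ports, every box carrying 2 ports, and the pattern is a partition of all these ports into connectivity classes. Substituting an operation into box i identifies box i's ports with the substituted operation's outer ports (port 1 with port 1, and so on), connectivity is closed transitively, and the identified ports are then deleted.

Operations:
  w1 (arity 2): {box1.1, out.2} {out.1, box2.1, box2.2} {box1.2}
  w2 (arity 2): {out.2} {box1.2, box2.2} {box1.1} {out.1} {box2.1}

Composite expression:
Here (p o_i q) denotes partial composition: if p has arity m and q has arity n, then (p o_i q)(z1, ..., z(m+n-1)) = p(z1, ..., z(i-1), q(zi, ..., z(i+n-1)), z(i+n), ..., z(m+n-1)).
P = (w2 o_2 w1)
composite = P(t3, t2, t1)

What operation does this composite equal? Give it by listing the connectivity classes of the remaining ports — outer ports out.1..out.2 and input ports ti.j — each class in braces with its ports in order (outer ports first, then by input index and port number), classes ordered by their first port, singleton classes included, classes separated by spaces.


{out.1} {out.2} {t1.1, t1.2} {t2.1, t3.2} {t2.2} {t3.1}

Connectivity passes through glued w2-boundaries; trace each wire chain.
through w1, on inputs (t2, t1): {out.1, t1.1, t1.2} {out.2, t2.1} {t2.2} (out.j = stage outer ports)
through w2, on inputs (t3, t2, t1): {out.1} {out.2} {t1.1, t1.2} {t2.1, t3.2} {t2.2} {t3.1} (out.j = stage outer ports)


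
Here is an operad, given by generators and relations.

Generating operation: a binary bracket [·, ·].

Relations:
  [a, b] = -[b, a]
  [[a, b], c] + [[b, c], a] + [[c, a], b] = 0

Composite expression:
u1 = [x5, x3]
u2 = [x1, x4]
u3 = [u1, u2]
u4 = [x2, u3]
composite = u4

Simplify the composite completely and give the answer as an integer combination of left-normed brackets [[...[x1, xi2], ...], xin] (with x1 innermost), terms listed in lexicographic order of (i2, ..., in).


-[[[[x1, x4], x3], x5], x2] + [[[[x1, x4], x5], x3], x2]


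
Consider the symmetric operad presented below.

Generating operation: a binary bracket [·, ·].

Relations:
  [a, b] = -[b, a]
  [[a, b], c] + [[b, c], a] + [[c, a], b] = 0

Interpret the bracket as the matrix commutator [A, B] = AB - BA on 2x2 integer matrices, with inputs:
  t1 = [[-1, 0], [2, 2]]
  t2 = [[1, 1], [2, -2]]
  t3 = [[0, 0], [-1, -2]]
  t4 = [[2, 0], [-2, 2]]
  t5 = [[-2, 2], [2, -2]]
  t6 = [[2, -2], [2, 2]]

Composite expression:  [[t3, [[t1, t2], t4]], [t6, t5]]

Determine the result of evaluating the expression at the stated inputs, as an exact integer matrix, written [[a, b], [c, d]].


[[0, 0], [-64, 0]]

[t1, t2] = [[-2, -3], [12, 2]]
[[t1, t2], t4] = [[6, 0], [-8, -6]]
[t3, [[t1, t2], t4]] = [[0, 0], [4, 0]]
[t6, t5] = [[-8, 0], [0, 8]]
[[t3, [[t1, t2], t4]], [t6, t5]] = [[0, 0], [-64, 0]]


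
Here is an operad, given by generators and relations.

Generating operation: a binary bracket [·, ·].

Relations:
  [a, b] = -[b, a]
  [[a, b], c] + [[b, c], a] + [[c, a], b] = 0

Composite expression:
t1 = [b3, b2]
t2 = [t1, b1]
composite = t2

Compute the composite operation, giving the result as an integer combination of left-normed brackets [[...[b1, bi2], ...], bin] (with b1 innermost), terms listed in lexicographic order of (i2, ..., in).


Left-normed coefficients sit on the b1-initial expansion words.
Composite bracket: [[b3, b2], b1]
Applying ab - ba throughout gives 4 signed words (2^2 = 4).
Collect the words opening with b1:
  b1b2b3 appears with sign +1, giving the term +[[b1, b2], b3]
  b1b3b2 appears with sign -1, giving the term -[[b1, b3], b2]

[[b1, b2], b3] - [[b1, b3], b2]


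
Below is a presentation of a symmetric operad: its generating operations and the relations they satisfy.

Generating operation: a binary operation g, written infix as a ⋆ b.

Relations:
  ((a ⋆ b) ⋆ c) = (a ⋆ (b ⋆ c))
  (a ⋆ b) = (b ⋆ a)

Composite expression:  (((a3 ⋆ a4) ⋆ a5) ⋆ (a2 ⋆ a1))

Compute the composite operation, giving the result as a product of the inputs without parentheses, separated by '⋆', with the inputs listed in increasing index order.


Reordering under g is free, so list the a-inputs canonically.
(a3 ⋆ a4) collapses to a3 ⋆ a4
((a3 ⋆ a4) ⋆ a5) collapses to a3 ⋆ a4 ⋆ a5
(a2 ⋆ a1) collapses to a2 ⋆ a1
(((a3 ⋆ a4) ⋆ a5) ⋆ (a2 ⋆ a1)) collapses to a3 ⋆ a4 ⋆ a5 ⋆ a2 ⋆ a1
putting the inputs in ascending order: a1 ⋆ a2 ⋆ a3 ⋆ a4 ⋆ a5

a1 ⋆ a2 ⋆ a3 ⋆ a4 ⋆ a5


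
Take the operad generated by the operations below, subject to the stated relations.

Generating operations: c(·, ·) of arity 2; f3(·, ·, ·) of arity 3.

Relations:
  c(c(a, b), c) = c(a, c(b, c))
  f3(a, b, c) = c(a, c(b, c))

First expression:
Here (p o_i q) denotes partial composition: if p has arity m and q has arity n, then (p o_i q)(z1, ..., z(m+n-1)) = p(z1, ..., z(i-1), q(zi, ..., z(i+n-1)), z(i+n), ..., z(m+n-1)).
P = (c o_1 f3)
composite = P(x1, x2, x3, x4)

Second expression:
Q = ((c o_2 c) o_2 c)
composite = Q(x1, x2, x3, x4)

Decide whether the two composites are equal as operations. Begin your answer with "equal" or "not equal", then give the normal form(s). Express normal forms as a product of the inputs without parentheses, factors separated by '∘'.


equal: each reduces to x1 ∘ x2 ∘ x3 ∘ x4

The first expression reduces to x1 ∘ x2 ∘ x3 ∘ x4
The second expression reduces to x1 ∘ x2 ∘ x3 ∘ x4
Both agree, so they are equal.


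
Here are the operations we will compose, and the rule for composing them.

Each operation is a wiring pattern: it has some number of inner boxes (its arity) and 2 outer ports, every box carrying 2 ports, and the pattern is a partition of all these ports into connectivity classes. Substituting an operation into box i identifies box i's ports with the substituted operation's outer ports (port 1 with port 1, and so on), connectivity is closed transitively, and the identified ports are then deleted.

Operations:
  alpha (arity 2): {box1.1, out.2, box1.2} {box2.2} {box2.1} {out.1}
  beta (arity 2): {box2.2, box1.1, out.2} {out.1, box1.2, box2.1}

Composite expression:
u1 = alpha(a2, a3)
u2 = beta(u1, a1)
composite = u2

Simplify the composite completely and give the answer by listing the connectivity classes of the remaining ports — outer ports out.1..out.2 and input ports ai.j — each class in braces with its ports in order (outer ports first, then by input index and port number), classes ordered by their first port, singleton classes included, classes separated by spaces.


{out.1, a1.1, a2.1, a2.2} {out.2, a1.2} {a3.1} {a3.2}

Reachability decides: close wires over beta-identified ports.
composing alpha on (a2, a3), with out.j its own outer ports: {out.1} {out.2, a2.1, a2.2} {a3.1} {a3.2}
composing beta on (a2, a3, a1), with out.j its own outer ports: {out.1, a1.1, a2.1, a2.2} {out.2, a1.2} {a3.1} {a3.2}


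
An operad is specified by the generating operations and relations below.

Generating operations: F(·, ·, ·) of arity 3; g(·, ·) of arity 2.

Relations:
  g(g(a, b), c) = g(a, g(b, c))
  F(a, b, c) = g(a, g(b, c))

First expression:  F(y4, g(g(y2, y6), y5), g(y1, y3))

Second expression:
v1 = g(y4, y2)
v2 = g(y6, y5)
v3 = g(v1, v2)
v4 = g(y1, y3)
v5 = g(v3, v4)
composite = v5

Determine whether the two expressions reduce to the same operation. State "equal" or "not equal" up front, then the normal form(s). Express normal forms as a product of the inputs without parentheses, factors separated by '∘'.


equal; the common form is y4 ∘ y2 ∘ y6 ∘ y5 ∘ y1 ∘ y3

Reducing the first expression gives y4 ∘ y2 ∘ y6 ∘ y5 ∘ y1 ∘ y3
Reducing the second expression gives y4 ∘ y2 ∘ y6 ∘ y5 ∘ y1 ∘ y3
One common form — equal.


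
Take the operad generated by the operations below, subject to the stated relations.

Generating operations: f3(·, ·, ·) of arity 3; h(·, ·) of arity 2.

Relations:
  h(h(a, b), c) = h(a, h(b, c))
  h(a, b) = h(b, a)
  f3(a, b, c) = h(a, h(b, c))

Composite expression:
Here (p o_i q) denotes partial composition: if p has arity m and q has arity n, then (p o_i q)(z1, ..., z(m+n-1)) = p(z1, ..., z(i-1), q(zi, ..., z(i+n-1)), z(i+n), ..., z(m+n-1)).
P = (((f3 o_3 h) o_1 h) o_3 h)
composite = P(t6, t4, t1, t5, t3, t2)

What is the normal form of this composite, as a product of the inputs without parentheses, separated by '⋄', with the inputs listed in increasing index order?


t1 ⋄ t2 ⋄ t3 ⋄ t4 ⋄ t5 ⋄ t6


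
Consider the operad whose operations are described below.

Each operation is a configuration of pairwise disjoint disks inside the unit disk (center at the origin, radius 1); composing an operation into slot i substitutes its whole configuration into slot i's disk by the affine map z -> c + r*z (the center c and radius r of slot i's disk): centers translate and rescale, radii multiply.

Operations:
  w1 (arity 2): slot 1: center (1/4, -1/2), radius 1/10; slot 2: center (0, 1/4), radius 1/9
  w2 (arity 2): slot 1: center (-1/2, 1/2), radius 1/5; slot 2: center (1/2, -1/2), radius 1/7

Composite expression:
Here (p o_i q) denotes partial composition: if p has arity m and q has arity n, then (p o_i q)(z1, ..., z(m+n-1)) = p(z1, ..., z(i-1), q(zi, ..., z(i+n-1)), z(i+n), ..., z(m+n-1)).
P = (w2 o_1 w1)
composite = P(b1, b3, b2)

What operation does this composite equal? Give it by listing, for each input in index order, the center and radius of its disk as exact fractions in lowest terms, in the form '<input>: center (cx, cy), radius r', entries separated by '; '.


b1: center (-9/20, 2/5), radius 1/50; b2: center (1/2, -1/2), radius 1/7; b3: center (-1/2, 11/20), radius 1/45

Below w2, radii multiply path by path; the b-disk centers shift.
b1: after 2 affine steps, its disk has center (-9/20, 2/5), radius 1/50
b3: after 2 affine steps, its disk has center (-1/2, 11/20), radius 1/45
b2: after 1 affine step, its disk has center (1/2, -1/2), radius 1/7


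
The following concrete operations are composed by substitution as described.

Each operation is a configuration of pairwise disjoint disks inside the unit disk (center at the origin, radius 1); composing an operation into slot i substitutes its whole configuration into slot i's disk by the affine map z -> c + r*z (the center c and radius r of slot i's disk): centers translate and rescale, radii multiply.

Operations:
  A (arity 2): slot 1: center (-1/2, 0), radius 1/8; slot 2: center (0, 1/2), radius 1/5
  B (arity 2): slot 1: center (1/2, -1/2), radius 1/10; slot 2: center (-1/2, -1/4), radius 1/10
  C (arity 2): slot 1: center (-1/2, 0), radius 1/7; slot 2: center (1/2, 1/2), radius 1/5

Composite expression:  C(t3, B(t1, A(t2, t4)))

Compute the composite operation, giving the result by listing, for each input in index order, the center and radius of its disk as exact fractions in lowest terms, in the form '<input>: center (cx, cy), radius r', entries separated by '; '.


t1: center (3/5, 2/5), radius 1/50; t2: center (39/100, 9/20), radius 1/400; t3: center (-1/2, 0), radius 1/7; t4: center (2/5, 23/50), radius 1/250

Each t-disk chains the slot maps above it in C; radii multiply.
for t3, the 1-step affine chain lands on center (-1/2, 0), radius 1/7
for t1, the 2-step affine chain lands on center (3/5, 2/5), radius 1/50
for t2, the 3-step affine chain lands on center (39/100, 9/20), radius 1/400
for t4, the 3-step affine chain lands on center (2/5, 23/50), radius 1/250


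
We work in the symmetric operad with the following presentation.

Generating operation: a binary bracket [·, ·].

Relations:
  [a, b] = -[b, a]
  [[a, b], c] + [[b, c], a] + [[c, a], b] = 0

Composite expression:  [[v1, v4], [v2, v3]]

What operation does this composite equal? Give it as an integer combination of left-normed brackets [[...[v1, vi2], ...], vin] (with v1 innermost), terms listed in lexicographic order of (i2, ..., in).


[[[v1, v4], v2], v3] - [[[v1, v4], v3], v2]

Left-normed coefficients sit on the v1-initial expansion words.
Composite bracket: [[v1, v4], [v2, v3]]
Under [a, b] = ab - ba we get 8 signed associative words (2^3 = 8).
The v1-initial words carry the normal form:
  word v1v4v2v3 has sign +1, contributing +[[[v1, v4], v2], v3]
  word v1v4v3v2 has sign -1, contributing -[[[v1, v4], v3], v2]


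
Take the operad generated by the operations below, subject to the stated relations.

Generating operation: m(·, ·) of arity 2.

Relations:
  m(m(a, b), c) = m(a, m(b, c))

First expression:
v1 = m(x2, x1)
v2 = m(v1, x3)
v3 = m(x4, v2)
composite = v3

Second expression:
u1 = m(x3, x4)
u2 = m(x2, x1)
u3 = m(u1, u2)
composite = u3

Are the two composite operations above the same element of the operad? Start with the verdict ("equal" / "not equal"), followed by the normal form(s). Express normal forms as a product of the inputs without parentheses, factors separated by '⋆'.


not equal; the first gives x4 ⋆ x2 ⋆ x1 ⋆ x3 and the second x3 ⋆ x4 ⋆ x2 ⋆ x1

The first expression reduces to x4 ⋆ x2 ⋆ x1 ⋆ x3
The second expression reduces to x3 ⋆ x4 ⋆ x2 ⋆ x1
Different reductions; not equal.


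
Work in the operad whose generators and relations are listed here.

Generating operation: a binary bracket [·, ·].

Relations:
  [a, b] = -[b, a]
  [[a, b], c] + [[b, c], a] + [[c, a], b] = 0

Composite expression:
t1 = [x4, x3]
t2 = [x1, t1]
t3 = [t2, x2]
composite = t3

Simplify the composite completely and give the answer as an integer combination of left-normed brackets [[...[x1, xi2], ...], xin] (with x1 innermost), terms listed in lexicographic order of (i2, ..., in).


A multilinear Lie element is pinned by x1-initial words (x1 innermost).
Composite bracket: [[x1, [x4, x3]], x2]
Applying ab - ba throughout gives 8 signed words (2^3 = 8).
Collect the words opening with x1:
  x1x3x4x2 appears with sign -1, giving the term -[[[x1, x3], x4], x2]
  x1x4x3x2 appears with sign +1, giving the term +[[[x1, x4], x3], x2]

-[[[x1, x3], x4], x2] + [[[x1, x4], x3], x2]


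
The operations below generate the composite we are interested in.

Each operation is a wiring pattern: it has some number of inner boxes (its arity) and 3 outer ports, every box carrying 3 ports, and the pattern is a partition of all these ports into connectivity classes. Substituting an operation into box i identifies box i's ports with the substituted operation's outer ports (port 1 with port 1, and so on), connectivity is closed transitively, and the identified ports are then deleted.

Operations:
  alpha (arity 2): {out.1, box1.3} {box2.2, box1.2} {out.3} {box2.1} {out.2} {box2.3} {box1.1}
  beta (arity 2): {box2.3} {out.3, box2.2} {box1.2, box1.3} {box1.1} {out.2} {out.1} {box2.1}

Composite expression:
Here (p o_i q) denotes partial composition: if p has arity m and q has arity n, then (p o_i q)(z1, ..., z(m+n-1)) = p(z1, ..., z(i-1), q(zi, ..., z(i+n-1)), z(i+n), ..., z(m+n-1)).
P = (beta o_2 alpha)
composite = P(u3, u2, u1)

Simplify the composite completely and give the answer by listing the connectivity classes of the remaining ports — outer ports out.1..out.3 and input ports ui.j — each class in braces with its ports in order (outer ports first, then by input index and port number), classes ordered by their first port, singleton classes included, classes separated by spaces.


{out.1} {out.2} {out.3} {u1.1} {u1.2, u2.2} {u1.3} {u2.1} {u2.3} {u3.1} {u3.2, u3.3}

After gluing at beta, chains via deleted ports link the u-ports.
through alpha, on inputs (u2, u1): {out.1, u2.3} {out.2} {out.3} {u1.1} {u1.2, u2.2} {u1.3} {u2.1} (out.j = stage outer ports)
through beta, on inputs (u3, u2, u1): {out.1} {out.2} {out.3} {u1.1} {u1.2, u2.2} {u1.3} {u2.1} {u2.3} {u3.1} {u3.2, u3.3} (out.j = stage outer ports)


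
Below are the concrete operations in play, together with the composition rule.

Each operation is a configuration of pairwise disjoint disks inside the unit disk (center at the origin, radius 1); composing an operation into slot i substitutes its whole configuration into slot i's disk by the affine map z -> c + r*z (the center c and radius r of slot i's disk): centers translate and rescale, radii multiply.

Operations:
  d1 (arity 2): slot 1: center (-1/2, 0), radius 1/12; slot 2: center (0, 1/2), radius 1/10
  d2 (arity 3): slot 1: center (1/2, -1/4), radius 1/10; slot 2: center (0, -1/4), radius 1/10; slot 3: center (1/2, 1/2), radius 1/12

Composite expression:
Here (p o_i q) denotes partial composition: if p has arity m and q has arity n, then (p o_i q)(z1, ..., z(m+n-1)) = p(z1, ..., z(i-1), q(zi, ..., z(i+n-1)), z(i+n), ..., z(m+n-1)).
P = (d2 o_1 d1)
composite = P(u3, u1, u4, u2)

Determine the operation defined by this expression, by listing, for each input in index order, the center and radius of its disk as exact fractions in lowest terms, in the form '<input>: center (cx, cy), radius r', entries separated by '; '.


u1: center (1/2, -1/5), radius 1/100; u2: center (1/2, 1/2), radius 1/12; u3: center (9/20, -1/4), radius 1/120; u4: center (0, -1/4), radius 1/10

Below d2, radii multiply path by path; the u-disk centers shift.
input u3: composing its 2 substitution steps yields center (9/20, -1/4), radius 1/120
input u1: composing its 2 substitution steps yields center (1/2, -1/5), radius 1/100
input u4: composing its 1 substitution step yields center (0, -1/4), radius 1/10
input u2: composing its 1 substitution step yields center (1/2, 1/2), radius 1/12


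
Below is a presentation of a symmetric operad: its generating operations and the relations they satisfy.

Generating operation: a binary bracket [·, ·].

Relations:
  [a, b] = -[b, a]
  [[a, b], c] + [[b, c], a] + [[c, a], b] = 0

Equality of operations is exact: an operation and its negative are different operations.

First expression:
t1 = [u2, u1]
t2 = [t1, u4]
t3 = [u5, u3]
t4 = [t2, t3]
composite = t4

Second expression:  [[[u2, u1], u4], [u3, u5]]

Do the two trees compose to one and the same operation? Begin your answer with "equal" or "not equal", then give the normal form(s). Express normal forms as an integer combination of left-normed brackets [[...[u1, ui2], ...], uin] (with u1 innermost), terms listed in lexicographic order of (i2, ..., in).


The first expression, normalized: [[[[u1, u2], u4], u3], u5] - [[[[u1, u2], u4], u5], u3]
The second expression, normalized: -[[[[u1, u2], u4], u3], u5] + [[[[u1, u2], u4], u5], u3]
The forms do not match — not equal.

not equal; the first gives [[[[u1, u2], u4], u3], u5] - [[[[u1, u2], u4], u5], u3] and the second -[[[[u1, u2], u4], u3], u5] + [[[[u1, u2], u4], u5], u3]


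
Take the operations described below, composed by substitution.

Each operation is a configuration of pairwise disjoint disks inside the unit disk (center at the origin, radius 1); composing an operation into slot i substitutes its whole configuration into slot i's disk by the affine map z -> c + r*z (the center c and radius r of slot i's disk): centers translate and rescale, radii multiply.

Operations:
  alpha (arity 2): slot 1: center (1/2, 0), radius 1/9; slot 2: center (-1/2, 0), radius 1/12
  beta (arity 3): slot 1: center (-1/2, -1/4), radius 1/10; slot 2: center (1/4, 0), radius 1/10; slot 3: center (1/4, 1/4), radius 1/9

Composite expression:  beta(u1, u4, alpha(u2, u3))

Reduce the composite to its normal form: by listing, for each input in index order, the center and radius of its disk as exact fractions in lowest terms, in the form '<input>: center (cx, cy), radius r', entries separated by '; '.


u1: center (-1/2, -1/4), radius 1/10; u2: center (11/36, 1/4), radius 1/81; u3: center (7/36, 1/4), radius 1/108; u4: center (1/4, 0), radius 1/10


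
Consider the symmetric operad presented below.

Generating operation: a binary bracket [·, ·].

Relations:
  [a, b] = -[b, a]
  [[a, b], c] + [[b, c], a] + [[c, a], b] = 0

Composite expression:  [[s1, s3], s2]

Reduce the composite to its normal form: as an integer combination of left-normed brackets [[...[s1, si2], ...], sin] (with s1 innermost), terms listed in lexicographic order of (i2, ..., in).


[[s1, s3], s2]

Antisymmetry and Jacobi reduce to s1-anchored left-normed brackets.
Composite bracket: [[s1, s3], s2]
Under [a, b] = ab - ba we get 4 signed associative words (2^2 = 4).
The s1-initial words carry the normal form:
  s1s3s2 appears with sign +1, giving the term +[[s1, s3], s2]


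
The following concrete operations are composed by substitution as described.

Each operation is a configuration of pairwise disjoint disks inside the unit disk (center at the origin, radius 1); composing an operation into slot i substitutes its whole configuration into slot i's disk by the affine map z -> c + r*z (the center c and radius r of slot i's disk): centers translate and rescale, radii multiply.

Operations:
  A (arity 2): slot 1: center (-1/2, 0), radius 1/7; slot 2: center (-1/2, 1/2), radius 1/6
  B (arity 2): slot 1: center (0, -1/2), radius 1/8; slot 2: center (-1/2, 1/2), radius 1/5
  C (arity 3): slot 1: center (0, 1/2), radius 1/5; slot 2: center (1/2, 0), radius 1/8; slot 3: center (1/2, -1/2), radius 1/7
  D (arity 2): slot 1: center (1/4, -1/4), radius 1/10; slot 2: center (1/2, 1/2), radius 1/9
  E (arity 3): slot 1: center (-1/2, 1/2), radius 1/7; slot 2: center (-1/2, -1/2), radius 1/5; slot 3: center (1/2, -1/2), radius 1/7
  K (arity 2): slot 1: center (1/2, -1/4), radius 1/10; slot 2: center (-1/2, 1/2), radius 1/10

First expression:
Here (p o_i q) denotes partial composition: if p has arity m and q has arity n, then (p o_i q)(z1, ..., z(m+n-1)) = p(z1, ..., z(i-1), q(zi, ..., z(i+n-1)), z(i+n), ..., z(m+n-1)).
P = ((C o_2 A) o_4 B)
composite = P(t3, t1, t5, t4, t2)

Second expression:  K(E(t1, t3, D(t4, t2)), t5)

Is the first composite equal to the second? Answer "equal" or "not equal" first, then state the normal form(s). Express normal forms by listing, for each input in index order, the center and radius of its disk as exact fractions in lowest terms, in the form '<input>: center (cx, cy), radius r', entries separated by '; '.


not equal; the first gives t1: center (7/16, 0), radius 1/56; t2: center (3/7, -3/7), radius 1/35; t3: center (0, 1/2), radius 1/5; t4: center (1/2, -4/7), radius 1/56; t5: center (7/16, 1/16), radius 1/48 and the second t1: center (9/20, -1/5), radius 1/70; t2: center (39/70, -41/140), radius 1/630; t3: center (9/20, -3/10), radius 1/50; t4: center (31/56, -17/56), radius 1/700; t5: center (-1/2, 1/2), radius 1/10

Reducing the first expression gives t1: center (7/16, 0), radius 1/56; t2: center (3/7, -3/7), radius 1/35; t3: center (0, 1/2), radius 1/5; t4: center (1/2, -4/7), radius 1/56; t5: center (7/16, 1/16), radius 1/48
Reducing the second expression gives t1: center (9/20, -1/5), radius 1/70; t2: center (39/70, -41/140), radius 1/630; t3: center (9/20, -3/10), radius 1/50; t4: center (31/56, -17/56), radius 1/700; t5: center (-1/2, 1/2), radius 1/10
No match — not equal.


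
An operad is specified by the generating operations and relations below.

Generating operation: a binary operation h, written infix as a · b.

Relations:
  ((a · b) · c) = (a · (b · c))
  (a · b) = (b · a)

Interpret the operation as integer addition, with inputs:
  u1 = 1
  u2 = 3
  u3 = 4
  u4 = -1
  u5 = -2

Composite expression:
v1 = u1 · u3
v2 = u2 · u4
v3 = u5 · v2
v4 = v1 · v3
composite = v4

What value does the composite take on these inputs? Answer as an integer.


(u1 · u3) = 5
(u2 · u4) = 2
(u5 · (u2 · u4)) = 0
((u1 · u3) · (u5 · (u2 · u4))) = 5

5


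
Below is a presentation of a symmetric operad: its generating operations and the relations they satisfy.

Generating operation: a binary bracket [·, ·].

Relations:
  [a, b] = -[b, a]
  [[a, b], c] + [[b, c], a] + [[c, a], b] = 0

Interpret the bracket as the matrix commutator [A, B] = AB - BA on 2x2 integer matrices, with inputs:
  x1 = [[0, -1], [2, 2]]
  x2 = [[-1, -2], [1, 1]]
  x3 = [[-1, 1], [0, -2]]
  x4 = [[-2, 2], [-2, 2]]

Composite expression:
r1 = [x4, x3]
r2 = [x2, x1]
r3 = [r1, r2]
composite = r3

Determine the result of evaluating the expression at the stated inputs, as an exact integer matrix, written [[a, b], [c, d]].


[[-16, -44], [4, 16]]

[x4, x3] = [[2, -6], [-2, -2]]
[x2, x1] = [[-3, -2], [2, 3]]
[[x4, x3], [x2, x1]] = [[-16, -44], [4, 16]]


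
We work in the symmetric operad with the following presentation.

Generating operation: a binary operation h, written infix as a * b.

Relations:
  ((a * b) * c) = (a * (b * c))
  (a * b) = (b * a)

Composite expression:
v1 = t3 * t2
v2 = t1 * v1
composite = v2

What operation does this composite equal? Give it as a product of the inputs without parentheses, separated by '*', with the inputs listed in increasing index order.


t1 * t2 * t3

Key point: h commutes, so take the t-inputs in any fixed order.
(t3 * t2) spells out as t3 * t2
(t1 * (t3 * t2)) spells out as t1 * t3 * t2
reordering the factors by index: t1 * t2 * t3


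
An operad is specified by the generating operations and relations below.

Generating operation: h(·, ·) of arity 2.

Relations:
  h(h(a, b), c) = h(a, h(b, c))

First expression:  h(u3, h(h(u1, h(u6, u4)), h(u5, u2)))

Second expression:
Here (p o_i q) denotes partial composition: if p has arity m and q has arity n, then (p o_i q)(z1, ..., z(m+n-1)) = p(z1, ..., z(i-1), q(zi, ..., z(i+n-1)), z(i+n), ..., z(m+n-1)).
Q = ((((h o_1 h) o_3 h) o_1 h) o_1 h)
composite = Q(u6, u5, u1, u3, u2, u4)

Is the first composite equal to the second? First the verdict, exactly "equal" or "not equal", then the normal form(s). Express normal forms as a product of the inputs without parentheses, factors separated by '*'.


The first composite normalizes to u3 * u1 * u6 * u4 * u5 * u2
The second composite normalizes to u6 * u5 * u1 * u3 * u2 * u4
The forms do not match — not equal.

not equal; the first gives u3 * u1 * u6 * u4 * u5 * u2 and the second u6 * u5 * u1 * u3 * u2 * u4


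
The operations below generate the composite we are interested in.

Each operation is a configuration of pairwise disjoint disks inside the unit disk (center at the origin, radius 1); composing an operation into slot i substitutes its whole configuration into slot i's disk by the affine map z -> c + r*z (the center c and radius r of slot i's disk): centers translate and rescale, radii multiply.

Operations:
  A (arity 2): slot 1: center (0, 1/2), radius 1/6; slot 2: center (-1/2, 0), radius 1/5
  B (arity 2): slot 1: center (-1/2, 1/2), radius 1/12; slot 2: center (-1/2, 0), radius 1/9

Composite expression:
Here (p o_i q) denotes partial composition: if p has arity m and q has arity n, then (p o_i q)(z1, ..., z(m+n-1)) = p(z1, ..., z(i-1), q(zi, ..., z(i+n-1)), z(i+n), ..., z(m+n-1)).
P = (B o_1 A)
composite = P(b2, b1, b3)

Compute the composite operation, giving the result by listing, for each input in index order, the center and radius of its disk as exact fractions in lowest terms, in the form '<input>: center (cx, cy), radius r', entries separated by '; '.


Affine substitution under B: radii multiply and b-centers shift.
for b2, the 2-step affine chain lands on center (-1/2, 13/24), radius 1/72
for b1, the 2-step affine chain lands on center (-13/24, 1/2), radius 1/60
for b3, the 1-step affine chain lands on center (-1/2, 0), radius 1/9

b1: center (-13/24, 1/2), radius 1/60; b2: center (-1/2, 13/24), radius 1/72; b3: center (-1/2, 0), radius 1/9


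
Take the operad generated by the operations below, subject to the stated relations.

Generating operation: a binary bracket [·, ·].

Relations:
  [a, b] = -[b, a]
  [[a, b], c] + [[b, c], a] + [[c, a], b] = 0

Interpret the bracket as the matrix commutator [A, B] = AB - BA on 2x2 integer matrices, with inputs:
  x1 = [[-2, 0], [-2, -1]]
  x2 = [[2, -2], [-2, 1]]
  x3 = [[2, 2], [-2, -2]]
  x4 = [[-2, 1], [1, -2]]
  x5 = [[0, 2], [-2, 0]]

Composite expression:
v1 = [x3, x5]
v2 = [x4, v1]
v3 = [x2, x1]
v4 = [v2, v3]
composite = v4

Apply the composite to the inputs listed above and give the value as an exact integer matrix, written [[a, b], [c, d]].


[[0, 0], [0, 0]]

[x3, x5] = [[0, 8], [8, 0]]
[x4, [x3, x5]] = [[0, 0], [0, 0]]
[x2, x1] = [[4, -2], [4, -4]]
[[x4, [x3, x5]], [x2, x1]] = [[0, 0], [0, 0]]


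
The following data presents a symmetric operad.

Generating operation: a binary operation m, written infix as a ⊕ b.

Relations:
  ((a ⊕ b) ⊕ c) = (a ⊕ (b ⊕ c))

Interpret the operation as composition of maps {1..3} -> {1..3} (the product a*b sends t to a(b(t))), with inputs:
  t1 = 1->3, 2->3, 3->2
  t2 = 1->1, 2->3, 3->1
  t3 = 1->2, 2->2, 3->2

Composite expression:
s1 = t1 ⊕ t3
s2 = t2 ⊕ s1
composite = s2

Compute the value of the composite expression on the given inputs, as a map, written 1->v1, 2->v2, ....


(t1 ⊕ t3) = 1->3, 2->3, 3->3
(t2 ⊕ (t1 ⊕ t3)) = 1->1, 2->1, 3->1

1->1, 2->1, 3->1


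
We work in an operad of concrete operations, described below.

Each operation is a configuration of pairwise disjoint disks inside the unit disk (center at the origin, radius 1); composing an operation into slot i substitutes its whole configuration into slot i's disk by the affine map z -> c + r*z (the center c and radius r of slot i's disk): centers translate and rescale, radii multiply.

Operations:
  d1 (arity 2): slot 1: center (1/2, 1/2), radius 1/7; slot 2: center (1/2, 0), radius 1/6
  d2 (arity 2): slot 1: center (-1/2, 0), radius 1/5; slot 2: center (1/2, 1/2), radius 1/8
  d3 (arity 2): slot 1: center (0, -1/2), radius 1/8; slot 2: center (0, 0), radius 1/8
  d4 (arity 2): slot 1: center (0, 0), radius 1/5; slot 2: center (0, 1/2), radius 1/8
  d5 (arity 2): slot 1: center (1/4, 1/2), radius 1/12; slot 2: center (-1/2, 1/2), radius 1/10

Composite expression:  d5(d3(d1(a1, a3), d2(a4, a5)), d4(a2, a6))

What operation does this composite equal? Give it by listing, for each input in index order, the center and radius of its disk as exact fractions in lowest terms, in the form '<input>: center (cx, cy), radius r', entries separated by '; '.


a1: center (49/192, 89/192), radius 1/672; a2: center (-1/2, 1/2), radius 1/50; a3: center (49/192, 11/24), radius 1/576; a4: center (47/192, 1/2), radius 1/480; a5: center (49/192, 97/192), radius 1/768; a6: center (-1/2, 11/20), radius 1/80

Each a-disk chains the slot maps above it in d5; radii multiply.
input a1: composing its 3 substitution steps yields center (49/192, 89/192), radius 1/672
input a3: composing its 3 substitution steps yields center (49/192, 11/24), radius 1/576
input a4: composing its 3 substitution steps yields center (47/192, 1/2), radius 1/480
input a5: composing its 3 substitution steps yields center (49/192, 97/192), radius 1/768
input a2: composing its 2 substitution steps yields center (-1/2, 1/2), radius 1/50
input a6: composing its 2 substitution steps yields center (-1/2, 11/20), radius 1/80


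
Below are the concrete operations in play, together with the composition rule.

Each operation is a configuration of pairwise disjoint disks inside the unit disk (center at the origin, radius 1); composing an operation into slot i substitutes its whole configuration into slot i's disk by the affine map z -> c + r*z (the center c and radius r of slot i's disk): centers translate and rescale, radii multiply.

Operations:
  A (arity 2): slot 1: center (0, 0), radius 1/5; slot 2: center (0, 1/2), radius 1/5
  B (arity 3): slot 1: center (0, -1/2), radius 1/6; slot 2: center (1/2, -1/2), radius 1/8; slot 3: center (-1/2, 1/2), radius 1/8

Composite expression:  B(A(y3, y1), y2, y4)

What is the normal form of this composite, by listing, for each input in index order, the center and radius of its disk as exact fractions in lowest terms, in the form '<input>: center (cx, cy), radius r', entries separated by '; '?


y1: center (0, -5/12), radius 1/30; y2: center (1/2, -1/2), radius 1/8; y3: center (0, -1/2), radius 1/30; y4: center (-1/2, 1/2), radius 1/8

Below B, radii multiply path by path; the y-disk centers shift.
y3: after 2 affine steps, its disk has center (0, -1/2), radius 1/30
y1: after 2 affine steps, its disk has center (0, -5/12), radius 1/30
y2: after 1 affine step, its disk has center (1/2, -1/2), radius 1/8
y4: after 1 affine step, its disk has center (-1/2, 1/2), radius 1/8
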